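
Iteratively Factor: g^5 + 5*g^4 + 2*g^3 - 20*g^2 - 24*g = (g - 2)*(g^4 + 7*g^3 + 16*g^2 + 12*g) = (g - 2)*(g + 2)*(g^3 + 5*g^2 + 6*g) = (g - 2)*(g + 2)^2*(g^2 + 3*g) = (g - 2)*(g + 2)^2*(g + 3)*(g)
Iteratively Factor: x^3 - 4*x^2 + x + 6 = (x - 3)*(x^2 - x - 2) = (x - 3)*(x - 2)*(x + 1)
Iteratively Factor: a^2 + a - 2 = (a + 2)*(a - 1)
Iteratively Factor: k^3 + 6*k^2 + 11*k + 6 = (k + 1)*(k^2 + 5*k + 6) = (k + 1)*(k + 2)*(k + 3)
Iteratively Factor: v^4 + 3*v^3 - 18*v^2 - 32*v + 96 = (v - 2)*(v^3 + 5*v^2 - 8*v - 48) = (v - 3)*(v - 2)*(v^2 + 8*v + 16) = (v - 3)*(v - 2)*(v + 4)*(v + 4)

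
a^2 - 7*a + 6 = (a - 6)*(a - 1)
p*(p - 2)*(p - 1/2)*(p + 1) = p^4 - 3*p^3/2 - 3*p^2/2 + p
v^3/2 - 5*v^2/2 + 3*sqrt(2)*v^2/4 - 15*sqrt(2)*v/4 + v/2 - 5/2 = (v/2 + sqrt(2)/2)*(v - 5)*(v + sqrt(2)/2)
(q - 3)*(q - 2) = q^2 - 5*q + 6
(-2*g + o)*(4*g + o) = -8*g^2 + 2*g*o + o^2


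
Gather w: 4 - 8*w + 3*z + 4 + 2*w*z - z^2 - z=w*(2*z - 8) - z^2 + 2*z + 8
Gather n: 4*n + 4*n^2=4*n^2 + 4*n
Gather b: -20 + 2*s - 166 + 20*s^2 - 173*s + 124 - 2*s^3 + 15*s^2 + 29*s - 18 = -2*s^3 + 35*s^2 - 142*s - 80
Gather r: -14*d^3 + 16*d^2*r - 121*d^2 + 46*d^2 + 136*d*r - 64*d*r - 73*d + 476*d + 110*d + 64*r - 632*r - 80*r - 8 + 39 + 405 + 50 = -14*d^3 - 75*d^2 + 513*d + r*(16*d^2 + 72*d - 648) + 486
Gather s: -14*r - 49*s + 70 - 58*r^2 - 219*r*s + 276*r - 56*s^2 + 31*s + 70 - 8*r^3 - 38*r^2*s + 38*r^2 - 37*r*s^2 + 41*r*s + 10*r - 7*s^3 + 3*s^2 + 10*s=-8*r^3 - 20*r^2 + 272*r - 7*s^3 + s^2*(-37*r - 53) + s*(-38*r^2 - 178*r - 8) + 140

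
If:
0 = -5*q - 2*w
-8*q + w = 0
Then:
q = 0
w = 0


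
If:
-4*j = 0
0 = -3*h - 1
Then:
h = -1/3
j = 0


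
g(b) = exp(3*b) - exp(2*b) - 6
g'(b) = 3*exp(3*b) - 2*exp(2*b)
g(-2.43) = -6.01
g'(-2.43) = -0.01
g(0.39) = -4.96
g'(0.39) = 5.30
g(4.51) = 743357.63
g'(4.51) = 2238357.66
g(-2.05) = -6.01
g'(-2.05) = -0.03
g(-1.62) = -6.03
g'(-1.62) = -0.06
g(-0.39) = -6.15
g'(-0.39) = 0.01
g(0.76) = -0.80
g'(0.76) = 20.19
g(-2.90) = -6.00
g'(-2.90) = -0.01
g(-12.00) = -6.00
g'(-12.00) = 0.00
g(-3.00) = -6.00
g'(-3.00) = 0.00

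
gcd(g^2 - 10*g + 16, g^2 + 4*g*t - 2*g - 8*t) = g - 2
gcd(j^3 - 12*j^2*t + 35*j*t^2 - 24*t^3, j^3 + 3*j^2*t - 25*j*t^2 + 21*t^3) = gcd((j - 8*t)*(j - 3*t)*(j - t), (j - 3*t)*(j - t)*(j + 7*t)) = j^2 - 4*j*t + 3*t^2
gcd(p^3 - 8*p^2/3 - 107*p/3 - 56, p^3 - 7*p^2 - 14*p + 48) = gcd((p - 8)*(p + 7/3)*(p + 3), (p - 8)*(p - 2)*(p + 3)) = p^2 - 5*p - 24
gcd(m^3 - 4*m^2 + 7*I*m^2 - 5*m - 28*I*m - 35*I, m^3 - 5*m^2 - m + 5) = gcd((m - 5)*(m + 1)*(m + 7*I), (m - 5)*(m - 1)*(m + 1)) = m^2 - 4*m - 5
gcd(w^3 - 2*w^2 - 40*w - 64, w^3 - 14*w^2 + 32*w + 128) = w^2 - 6*w - 16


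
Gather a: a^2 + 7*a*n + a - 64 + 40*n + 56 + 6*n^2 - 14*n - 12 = a^2 + a*(7*n + 1) + 6*n^2 + 26*n - 20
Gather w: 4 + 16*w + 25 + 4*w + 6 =20*w + 35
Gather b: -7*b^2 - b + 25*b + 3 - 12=-7*b^2 + 24*b - 9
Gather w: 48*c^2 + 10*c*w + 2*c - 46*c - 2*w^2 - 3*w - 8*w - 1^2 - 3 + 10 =48*c^2 - 44*c - 2*w^2 + w*(10*c - 11) + 6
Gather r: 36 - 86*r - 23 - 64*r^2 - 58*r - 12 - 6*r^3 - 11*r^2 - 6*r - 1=-6*r^3 - 75*r^2 - 150*r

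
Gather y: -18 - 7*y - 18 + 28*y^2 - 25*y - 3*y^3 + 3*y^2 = -3*y^3 + 31*y^2 - 32*y - 36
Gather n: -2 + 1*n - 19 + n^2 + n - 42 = n^2 + 2*n - 63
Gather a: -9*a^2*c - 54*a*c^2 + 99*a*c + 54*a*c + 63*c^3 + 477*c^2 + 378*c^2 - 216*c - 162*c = -9*a^2*c + a*(-54*c^2 + 153*c) + 63*c^3 + 855*c^2 - 378*c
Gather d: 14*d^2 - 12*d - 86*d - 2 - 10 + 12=14*d^2 - 98*d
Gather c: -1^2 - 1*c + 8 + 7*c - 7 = 6*c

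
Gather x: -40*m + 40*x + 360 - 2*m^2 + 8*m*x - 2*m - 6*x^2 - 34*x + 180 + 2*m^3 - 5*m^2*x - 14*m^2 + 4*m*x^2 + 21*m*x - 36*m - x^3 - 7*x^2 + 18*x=2*m^3 - 16*m^2 - 78*m - x^3 + x^2*(4*m - 13) + x*(-5*m^2 + 29*m + 24) + 540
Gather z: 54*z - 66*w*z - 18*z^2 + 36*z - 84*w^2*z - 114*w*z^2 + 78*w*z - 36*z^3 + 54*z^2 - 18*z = -36*z^3 + z^2*(36 - 114*w) + z*(-84*w^2 + 12*w + 72)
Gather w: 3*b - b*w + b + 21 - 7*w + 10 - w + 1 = 4*b + w*(-b - 8) + 32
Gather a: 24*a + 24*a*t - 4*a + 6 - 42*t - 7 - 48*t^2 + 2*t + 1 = a*(24*t + 20) - 48*t^2 - 40*t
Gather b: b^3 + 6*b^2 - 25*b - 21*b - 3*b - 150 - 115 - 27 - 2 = b^3 + 6*b^2 - 49*b - 294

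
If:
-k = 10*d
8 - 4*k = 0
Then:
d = -1/5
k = 2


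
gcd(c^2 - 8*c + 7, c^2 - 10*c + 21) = c - 7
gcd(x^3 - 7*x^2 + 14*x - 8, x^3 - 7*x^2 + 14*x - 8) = x^3 - 7*x^2 + 14*x - 8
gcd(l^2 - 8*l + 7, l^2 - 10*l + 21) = l - 7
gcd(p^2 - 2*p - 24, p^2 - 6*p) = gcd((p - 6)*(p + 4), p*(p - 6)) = p - 6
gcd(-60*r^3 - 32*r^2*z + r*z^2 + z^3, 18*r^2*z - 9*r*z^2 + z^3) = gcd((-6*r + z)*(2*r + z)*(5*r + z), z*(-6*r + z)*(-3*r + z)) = -6*r + z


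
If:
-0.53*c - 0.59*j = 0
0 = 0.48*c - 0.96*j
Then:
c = 0.00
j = 0.00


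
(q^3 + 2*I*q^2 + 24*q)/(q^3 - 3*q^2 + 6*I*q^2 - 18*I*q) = (q - 4*I)/(q - 3)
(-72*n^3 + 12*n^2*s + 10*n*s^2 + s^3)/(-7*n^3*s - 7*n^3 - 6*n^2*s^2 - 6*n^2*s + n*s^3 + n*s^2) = (72*n^3 - 12*n^2*s - 10*n*s^2 - s^3)/(n*(7*n^2*s + 7*n^2 + 6*n*s^2 + 6*n*s - s^3 - s^2))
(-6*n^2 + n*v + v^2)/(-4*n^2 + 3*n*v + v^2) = (-6*n^2 + n*v + v^2)/(-4*n^2 + 3*n*v + v^2)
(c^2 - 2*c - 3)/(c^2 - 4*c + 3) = (c + 1)/(c - 1)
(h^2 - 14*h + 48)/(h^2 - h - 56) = (h - 6)/(h + 7)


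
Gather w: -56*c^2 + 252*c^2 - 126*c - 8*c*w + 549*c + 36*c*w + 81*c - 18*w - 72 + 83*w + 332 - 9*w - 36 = 196*c^2 + 504*c + w*(28*c + 56) + 224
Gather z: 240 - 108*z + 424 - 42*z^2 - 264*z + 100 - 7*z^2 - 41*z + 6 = -49*z^2 - 413*z + 770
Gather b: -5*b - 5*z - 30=-5*b - 5*z - 30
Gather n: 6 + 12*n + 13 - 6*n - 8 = 6*n + 11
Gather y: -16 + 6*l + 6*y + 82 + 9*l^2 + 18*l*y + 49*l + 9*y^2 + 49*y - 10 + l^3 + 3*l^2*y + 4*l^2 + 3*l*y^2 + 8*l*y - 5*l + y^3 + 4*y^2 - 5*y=l^3 + 13*l^2 + 50*l + y^3 + y^2*(3*l + 13) + y*(3*l^2 + 26*l + 50) + 56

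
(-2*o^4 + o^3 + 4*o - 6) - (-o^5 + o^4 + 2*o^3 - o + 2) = o^5 - 3*o^4 - o^3 + 5*o - 8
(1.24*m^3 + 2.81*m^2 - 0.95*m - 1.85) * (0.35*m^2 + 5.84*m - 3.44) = 0.434*m^5 + 8.2251*m^4 + 11.8123*m^3 - 15.8619*m^2 - 7.536*m + 6.364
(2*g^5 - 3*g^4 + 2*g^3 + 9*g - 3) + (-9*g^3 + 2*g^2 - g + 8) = 2*g^5 - 3*g^4 - 7*g^3 + 2*g^2 + 8*g + 5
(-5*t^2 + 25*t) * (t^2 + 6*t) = -5*t^4 - 5*t^3 + 150*t^2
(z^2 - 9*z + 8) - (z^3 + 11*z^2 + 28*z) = -z^3 - 10*z^2 - 37*z + 8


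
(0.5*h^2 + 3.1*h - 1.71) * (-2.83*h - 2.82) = -1.415*h^3 - 10.183*h^2 - 3.9027*h + 4.8222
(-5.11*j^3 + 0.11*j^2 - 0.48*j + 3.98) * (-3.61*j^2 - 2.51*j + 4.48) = 18.4471*j^5 + 12.429*j^4 - 21.4361*j^3 - 12.6702*j^2 - 12.1402*j + 17.8304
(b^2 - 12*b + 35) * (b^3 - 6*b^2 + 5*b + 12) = b^5 - 18*b^4 + 112*b^3 - 258*b^2 + 31*b + 420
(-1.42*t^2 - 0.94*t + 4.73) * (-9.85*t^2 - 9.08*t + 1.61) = 13.987*t^4 + 22.1526*t^3 - 40.3415*t^2 - 44.4618*t + 7.6153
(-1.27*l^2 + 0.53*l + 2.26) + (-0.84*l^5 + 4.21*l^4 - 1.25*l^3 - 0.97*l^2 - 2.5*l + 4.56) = -0.84*l^5 + 4.21*l^4 - 1.25*l^3 - 2.24*l^2 - 1.97*l + 6.82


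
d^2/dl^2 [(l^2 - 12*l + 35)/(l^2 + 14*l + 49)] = 4*(161 - 13*l)/(l^4 + 28*l^3 + 294*l^2 + 1372*l + 2401)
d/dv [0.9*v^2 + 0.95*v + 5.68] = 1.8*v + 0.95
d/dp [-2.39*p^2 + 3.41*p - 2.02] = 3.41 - 4.78*p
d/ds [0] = 0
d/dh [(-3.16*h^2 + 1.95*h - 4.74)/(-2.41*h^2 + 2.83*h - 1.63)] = (-4.2433*h^2 - 12.5452*h + 10.2357)/(5.8081*h^4 - 13.6406*h^3 + 15.8655*h^2 - 9.2258*h + 2.6569)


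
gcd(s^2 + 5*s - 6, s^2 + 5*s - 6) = s^2 + 5*s - 6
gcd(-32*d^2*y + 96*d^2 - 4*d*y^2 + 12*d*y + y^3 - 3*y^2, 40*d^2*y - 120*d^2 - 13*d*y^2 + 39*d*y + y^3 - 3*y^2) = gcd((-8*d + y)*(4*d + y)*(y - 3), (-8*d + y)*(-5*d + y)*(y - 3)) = -8*d*y + 24*d + y^2 - 3*y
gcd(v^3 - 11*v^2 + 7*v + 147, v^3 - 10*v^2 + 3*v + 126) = v^2 - 4*v - 21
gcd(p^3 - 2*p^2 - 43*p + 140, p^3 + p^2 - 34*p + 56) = p^2 + 3*p - 28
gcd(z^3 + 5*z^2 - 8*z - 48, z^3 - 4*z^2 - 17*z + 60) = z^2 + z - 12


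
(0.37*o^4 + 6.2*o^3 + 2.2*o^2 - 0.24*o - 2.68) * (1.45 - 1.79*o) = -0.6623*o^5 - 10.5615*o^4 + 5.052*o^3 + 3.6196*o^2 + 4.4492*o - 3.886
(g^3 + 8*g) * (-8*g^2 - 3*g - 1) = -8*g^5 - 3*g^4 - 65*g^3 - 24*g^2 - 8*g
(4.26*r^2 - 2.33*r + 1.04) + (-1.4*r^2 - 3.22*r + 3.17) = 2.86*r^2 - 5.55*r + 4.21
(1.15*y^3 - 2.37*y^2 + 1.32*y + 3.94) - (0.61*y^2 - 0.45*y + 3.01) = 1.15*y^3 - 2.98*y^2 + 1.77*y + 0.93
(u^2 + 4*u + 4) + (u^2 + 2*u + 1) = 2*u^2 + 6*u + 5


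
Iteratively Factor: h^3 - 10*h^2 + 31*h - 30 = (h - 2)*(h^2 - 8*h + 15) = (h - 3)*(h - 2)*(h - 5)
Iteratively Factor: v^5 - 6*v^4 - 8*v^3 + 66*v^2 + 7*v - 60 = (v + 3)*(v^4 - 9*v^3 + 19*v^2 + 9*v - 20) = (v - 4)*(v + 3)*(v^3 - 5*v^2 - v + 5) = (v - 4)*(v + 1)*(v + 3)*(v^2 - 6*v + 5) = (v - 5)*(v - 4)*(v + 1)*(v + 3)*(v - 1)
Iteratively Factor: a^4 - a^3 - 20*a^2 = (a + 4)*(a^3 - 5*a^2) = a*(a + 4)*(a^2 - 5*a) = a^2*(a + 4)*(a - 5)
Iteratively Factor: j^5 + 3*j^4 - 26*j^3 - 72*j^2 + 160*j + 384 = (j - 4)*(j^4 + 7*j^3 + 2*j^2 - 64*j - 96) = (j - 4)*(j + 2)*(j^3 + 5*j^2 - 8*j - 48) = (j - 4)*(j - 3)*(j + 2)*(j^2 + 8*j + 16) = (j - 4)*(j - 3)*(j + 2)*(j + 4)*(j + 4)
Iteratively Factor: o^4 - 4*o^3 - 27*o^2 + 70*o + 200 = (o - 5)*(o^3 + o^2 - 22*o - 40) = (o - 5)*(o + 2)*(o^2 - o - 20) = (o - 5)*(o + 2)*(o + 4)*(o - 5)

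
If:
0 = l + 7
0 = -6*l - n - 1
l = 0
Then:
No Solution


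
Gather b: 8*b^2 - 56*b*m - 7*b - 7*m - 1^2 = 8*b^2 + b*(-56*m - 7) - 7*m - 1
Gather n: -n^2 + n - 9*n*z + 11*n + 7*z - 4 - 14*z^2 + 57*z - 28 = -n^2 + n*(12 - 9*z) - 14*z^2 + 64*z - 32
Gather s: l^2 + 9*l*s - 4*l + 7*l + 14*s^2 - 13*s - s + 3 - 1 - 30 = l^2 + 3*l + 14*s^2 + s*(9*l - 14) - 28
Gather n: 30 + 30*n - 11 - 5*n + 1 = 25*n + 20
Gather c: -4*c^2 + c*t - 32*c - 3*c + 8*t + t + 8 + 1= -4*c^2 + c*(t - 35) + 9*t + 9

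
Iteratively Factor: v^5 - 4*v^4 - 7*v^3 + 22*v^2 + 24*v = (v - 4)*(v^4 - 7*v^2 - 6*v) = (v - 4)*(v - 3)*(v^3 + 3*v^2 + 2*v) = (v - 4)*(v - 3)*(v + 2)*(v^2 + v) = (v - 4)*(v - 3)*(v + 1)*(v + 2)*(v)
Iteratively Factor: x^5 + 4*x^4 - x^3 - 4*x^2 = (x - 1)*(x^4 + 5*x^3 + 4*x^2) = (x - 1)*(x + 1)*(x^3 + 4*x^2) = x*(x - 1)*(x + 1)*(x^2 + 4*x) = x^2*(x - 1)*(x + 1)*(x + 4)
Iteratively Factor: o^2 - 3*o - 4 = (o + 1)*(o - 4)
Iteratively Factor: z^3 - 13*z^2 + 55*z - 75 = (z - 5)*(z^2 - 8*z + 15) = (z - 5)*(z - 3)*(z - 5)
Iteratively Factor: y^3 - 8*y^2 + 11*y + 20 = (y - 4)*(y^2 - 4*y - 5) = (y - 4)*(y + 1)*(y - 5)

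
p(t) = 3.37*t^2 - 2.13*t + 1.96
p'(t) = 6.74*t - 2.13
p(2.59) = 19.05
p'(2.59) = 15.33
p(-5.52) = 116.40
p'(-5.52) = -39.33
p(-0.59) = 4.39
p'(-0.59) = -6.11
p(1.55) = 6.75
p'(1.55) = 8.32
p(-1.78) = 16.43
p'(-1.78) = -14.13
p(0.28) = 1.63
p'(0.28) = -0.24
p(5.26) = 84.00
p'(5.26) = 33.32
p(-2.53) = 28.92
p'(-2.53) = -19.18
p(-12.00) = 512.80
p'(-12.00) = -83.01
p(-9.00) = 294.10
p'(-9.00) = -62.79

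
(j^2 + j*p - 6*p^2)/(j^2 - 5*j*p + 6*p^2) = (-j - 3*p)/(-j + 3*p)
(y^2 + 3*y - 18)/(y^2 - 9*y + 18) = (y + 6)/(y - 6)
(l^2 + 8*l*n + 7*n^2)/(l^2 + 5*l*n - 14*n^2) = (l + n)/(l - 2*n)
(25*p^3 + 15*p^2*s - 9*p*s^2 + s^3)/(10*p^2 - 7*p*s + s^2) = (5*p^2 + 4*p*s - s^2)/(2*p - s)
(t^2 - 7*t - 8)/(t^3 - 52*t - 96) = (t + 1)/(t^2 + 8*t + 12)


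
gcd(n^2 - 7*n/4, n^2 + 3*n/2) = n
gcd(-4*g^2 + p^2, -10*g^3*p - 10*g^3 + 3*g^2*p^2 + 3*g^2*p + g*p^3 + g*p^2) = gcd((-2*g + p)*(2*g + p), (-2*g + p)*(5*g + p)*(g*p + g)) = -2*g + p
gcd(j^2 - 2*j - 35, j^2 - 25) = j + 5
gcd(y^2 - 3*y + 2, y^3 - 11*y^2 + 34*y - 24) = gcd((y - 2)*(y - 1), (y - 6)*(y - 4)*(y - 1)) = y - 1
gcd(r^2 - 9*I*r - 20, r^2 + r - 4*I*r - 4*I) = r - 4*I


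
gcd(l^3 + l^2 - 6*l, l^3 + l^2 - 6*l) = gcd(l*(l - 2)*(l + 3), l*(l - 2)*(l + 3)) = l^3 + l^2 - 6*l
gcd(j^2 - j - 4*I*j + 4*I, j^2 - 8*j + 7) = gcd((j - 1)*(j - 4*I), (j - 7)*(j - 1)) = j - 1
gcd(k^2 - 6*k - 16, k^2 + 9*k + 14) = k + 2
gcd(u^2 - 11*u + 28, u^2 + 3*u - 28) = u - 4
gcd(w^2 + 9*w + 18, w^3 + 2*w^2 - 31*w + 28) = 1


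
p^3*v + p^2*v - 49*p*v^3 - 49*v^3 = (p - 7*v)*(p + 7*v)*(p*v + v)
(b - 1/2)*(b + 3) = b^2 + 5*b/2 - 3/2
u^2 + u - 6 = (u - 2)*(u + 3)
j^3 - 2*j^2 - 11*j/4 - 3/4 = (j - 3)*(j + 1/2)^2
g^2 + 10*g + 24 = (g + 4)*(g + 6)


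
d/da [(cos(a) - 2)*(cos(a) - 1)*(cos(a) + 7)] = (-3*cos(a)^2 - 8*cos(a) + 19)*sin(a)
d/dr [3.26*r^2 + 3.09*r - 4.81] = 6.52*r + 3.09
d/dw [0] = 0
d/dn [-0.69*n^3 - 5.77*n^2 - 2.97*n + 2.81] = -2.07*n^2 - 11.54*n - 2.97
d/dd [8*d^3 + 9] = 24*d^2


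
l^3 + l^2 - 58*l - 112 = (l - 8)*(l + 2)*(l + 7)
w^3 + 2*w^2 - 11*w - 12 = (w - 3)*(w + 1)*(w + 4)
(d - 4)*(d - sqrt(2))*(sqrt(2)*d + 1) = sqrt(2)*d^3 - 4*sqrt(2)*d^2 - d^2 - sqrt(2)*d + 4*d + 4*sqrt(2)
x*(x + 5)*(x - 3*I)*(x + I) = x^4 + 5*x^3 - 2*I*x^3 + 3*x^2 - 10*I*x^2 + 15*x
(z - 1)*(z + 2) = z^2 + z - 2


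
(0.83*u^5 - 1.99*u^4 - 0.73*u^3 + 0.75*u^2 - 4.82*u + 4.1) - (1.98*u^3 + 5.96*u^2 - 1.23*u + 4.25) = 0.83*u^5 - 1.99*u^4 - 2.71*u^3 - 5.21*u^2 - 3.59*u - 0.15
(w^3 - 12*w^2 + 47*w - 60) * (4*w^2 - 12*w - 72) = 4*w^5 - 60*w^4 + 260*w^3 + 60*w^2 - 2664*w + 4320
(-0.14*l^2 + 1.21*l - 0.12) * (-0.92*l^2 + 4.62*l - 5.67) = 0.1288*l^4 - 1.76*l^3 + 6.4944*l^2 - 7.4151*l + 0.6804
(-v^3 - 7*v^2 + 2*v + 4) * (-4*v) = 4*v^4 + 28*v^3 - 8*v^2 - 16*v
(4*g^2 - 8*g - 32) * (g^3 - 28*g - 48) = 4*g^5 - 8*g^4 - 144*g^3 + 32*g^2 + 1280*g + 1536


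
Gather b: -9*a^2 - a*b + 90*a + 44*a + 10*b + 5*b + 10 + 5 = -9*a^2 + 134*a + b*(15 - a) + 15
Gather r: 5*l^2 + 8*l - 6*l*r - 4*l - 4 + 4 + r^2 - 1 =5*l^2 - 6*l*r + 4*l + r^2 - 1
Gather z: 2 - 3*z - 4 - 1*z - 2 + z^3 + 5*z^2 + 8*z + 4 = z^3 + 5*z^2 + 4*z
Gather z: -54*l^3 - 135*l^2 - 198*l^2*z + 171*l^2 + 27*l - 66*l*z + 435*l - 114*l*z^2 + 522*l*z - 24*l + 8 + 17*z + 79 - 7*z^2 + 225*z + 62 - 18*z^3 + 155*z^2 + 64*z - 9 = -54*l^3 + 36*l^2 + 438*l - 18*z^3 + z^2*(148 - 114*l) + z*(-198*l^2 + 456*l + 306) + 140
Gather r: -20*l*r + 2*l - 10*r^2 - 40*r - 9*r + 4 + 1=2*l - 10*r^2 + r*(-20*l - 49) + 5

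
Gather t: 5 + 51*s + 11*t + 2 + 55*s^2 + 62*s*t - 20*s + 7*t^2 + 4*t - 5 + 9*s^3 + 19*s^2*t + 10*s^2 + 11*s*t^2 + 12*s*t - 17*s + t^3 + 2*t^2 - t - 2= 9*s^3 + 65*s^2 + 14*s + t^3 + t^2*(11*s + 9) + t*(19*s^2 + 74*s + 14)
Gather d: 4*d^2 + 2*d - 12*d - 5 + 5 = 4*d^2 - 10*d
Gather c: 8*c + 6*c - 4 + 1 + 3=14*c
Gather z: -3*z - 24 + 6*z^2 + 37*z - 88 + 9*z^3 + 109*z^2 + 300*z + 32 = 9*z^3 + 115*z^2 + 334*z - 80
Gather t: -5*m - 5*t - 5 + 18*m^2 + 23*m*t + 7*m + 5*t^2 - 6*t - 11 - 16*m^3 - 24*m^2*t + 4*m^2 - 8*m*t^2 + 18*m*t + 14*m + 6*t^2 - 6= -16*m^3 + 22*m^2 + 16*m + t^2*(11 - 8*m) + t*(-24*m^2 + 41*m - 11) - 22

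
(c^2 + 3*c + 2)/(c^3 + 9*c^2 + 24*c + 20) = (c + 1)/(c^2 + 7*c + 10)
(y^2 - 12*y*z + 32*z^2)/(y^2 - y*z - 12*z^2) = (y - 8*z)/(y + 3*z)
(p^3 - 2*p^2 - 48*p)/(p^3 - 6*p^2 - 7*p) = (-p^2 + 2*p + 48)/(-p^2 + 6*p + 7)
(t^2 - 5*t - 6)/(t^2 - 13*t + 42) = (t + 1)/(t - 7)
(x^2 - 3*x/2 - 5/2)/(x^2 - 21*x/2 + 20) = (x + 1)/(x - 8)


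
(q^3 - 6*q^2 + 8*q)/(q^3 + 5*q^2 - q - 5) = q*(q^2 - 6*q + 8)/(q^3 + 5*q^2 - q - 5)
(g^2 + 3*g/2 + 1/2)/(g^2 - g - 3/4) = 2*(g + 1)/(2*g - 3)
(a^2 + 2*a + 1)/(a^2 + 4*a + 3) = (a + 1)/(a + 3)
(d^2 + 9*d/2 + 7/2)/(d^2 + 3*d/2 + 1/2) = (2*d + 7)/(2*d + 1)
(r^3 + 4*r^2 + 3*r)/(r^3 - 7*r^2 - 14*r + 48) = r*(r + 1)/(r^2 - 10*r + 16)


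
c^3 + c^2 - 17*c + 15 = (c - 3)*(c - 1)*(c + 5)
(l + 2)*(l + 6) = l^2 + 8*l + 12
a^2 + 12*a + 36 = (a + 6)^2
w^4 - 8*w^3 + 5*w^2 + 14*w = w*(w - 7)*(w - 2)*(w + 1)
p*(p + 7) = p^2 + 7*p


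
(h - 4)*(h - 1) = h^2 - 5*h + 4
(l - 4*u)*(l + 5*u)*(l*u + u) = l^3*u + l^2*u^2 + l^2*u - 20*l*u^3 + l*u^2 - 20*u^3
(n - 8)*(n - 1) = n^2 - 9*n + 8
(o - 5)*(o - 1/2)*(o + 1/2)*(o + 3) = o^4 - 2*o^3 - 61*o^2/4 + o/2 + 15/4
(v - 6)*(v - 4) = v^2 - 10*v + 24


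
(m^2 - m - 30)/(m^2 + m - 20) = (m - 6)/(m - 4)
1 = 1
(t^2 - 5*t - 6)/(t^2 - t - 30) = (t + 1)/(t + 5)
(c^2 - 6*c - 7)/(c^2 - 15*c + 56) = (c + 1)/(c - 8)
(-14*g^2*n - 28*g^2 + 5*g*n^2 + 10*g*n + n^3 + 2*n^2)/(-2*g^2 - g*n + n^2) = (7*g*n + 14*g + n^2 + 2*n)/(g + n)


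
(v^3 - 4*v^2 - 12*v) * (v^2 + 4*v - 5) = v^5 - 33*v^3 - 28*v^2 + 60*v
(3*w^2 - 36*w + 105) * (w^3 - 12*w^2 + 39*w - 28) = 3*w^5 - 72*w^4 + 654*w^3 - 2748*w^2 + 5103*w - 2940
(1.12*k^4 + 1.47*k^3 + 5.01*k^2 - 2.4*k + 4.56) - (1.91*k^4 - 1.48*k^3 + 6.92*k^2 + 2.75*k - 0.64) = -0.79*k^4 + 2.95*k^3 - 1.91*k^2 - 5.15*k + 5.2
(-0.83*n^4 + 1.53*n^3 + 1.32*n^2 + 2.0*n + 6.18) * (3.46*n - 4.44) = -2.8718*n^5 + 8.979*n^4 - 2.226*n^3 + 1.0592*n^2 + 12.5028*n - 27.4392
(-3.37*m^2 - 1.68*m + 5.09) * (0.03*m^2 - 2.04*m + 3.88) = -0.1011*m^4 + 6.8244*m^3 - 9.4957*m^2 - 16.902*m + 19.7492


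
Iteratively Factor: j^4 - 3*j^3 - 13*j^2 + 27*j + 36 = (j - 3)*(j^3 - 13*j - 12) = (j - 3)*(j + 1)*(j^2 - j - 12) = (j - 3)*(j + 1)*(j + 3)*(j - 4)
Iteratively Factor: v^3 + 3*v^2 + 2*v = (v + 1)*(v^2 + 2*v) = (v + 1)*(v + 2)*(v)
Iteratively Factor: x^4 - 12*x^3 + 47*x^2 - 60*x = (x)*(x^3 - 12*x^2 + 47*x - 60) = x*(x - 5)*(x^2 - 7*x + 12) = x*(x - 5)*(x - 4)*(x - 3)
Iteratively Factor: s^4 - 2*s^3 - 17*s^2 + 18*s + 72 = (s + 3)*(s^3 - 5*s^2 - 2*s + 24) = (s + 2)*(s + 3)*(s^2 - 7*s + 12) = (s - 3)*(s + 2)*(s + 3)*(s - 4)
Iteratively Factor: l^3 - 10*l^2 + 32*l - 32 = (l - 4)*(l^2 - 6*l + 8) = (l - 4)*(l - 2)*(l - 4)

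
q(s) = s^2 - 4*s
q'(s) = 2*s - 4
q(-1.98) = 11.84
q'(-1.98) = -7.96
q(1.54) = -3.79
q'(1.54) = -0.92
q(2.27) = -3.93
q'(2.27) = 0.54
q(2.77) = -3.41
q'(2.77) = 1.54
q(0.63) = -2.12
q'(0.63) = -2.74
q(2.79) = -3.38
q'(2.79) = 1.58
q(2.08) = -3.99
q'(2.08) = 0.16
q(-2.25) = 14.06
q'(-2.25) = -8.50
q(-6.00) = 60.00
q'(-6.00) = -16.00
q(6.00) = 12.00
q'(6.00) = 8.00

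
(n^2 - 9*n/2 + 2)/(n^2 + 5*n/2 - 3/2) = (n - 4)/(n + 3)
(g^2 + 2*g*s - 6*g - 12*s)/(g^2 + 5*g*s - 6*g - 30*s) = (g + 2*s)/(g + 5*s)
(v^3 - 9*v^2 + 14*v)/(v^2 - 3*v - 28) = v*(v - 2)/(v + 4)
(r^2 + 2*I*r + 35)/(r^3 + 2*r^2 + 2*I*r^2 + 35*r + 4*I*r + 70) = 1/(r + 2)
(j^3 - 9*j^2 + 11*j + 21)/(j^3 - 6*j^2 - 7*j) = (j - 3)/j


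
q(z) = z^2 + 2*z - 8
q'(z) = 2*z + 2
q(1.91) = -0.53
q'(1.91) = 5.82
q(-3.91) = -0.53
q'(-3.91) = -5.82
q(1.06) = -4.76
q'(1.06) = 4.12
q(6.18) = 42.55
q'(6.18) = 14.36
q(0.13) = -7.72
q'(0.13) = 2.26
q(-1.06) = -9.00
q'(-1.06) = -0.12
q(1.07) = -4.72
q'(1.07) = 4.14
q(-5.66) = 12.72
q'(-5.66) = -9.32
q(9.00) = 91.00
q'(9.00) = 20.00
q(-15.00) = 187.00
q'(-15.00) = -28.00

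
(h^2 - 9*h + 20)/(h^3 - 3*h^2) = (h^2 - 9*h + 20)/(h^2*(h - 3))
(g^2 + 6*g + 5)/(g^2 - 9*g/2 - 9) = 2*(g^2 + 6*g + 5)/(2*g^2 - 9*g - 18)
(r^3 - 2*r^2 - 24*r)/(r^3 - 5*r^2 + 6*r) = (r^2 - 2*r - 24)/(r^2 - 5*r + 6)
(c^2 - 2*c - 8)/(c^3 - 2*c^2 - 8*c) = 1/c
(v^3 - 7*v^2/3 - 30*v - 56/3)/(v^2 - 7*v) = v + 14/3 + 8/(3*v)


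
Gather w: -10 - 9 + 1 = -18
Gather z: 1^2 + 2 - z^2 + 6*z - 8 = -z^2 + 6*z - 5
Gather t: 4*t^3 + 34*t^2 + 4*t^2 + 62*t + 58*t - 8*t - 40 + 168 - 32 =4*t^3 + 38*t^2 + 112*t + 96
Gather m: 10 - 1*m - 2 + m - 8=0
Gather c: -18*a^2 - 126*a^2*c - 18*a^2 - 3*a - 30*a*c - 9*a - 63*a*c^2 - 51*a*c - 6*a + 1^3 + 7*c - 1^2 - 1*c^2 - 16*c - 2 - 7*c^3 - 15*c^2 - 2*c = -36*a^2 - 18*a - 7*c^3 + c^2*(-63*a - 16) + c*(-126*a^2 - 81*a - 11) - 2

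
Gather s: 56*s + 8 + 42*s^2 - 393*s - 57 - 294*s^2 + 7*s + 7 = -252*s^2 - 330*s - 42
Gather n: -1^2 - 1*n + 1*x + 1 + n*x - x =n*(x - 1)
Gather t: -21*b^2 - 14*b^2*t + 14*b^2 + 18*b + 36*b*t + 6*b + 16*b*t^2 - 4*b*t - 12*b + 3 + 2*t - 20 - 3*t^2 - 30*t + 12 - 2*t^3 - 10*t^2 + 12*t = -7*b^2 + 12*b - 2*t^3 + t^2*(16*b - 13) + t*(-14*b^2 + 32*b - 16) - 5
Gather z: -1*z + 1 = 1 - z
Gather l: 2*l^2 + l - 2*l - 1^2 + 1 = 2*l^2 - l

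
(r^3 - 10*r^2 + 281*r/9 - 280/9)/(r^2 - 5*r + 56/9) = r - 5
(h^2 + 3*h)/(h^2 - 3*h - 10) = h*(h + 3)/(h^2 - 3*h - 10)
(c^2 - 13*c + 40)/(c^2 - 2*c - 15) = (c - 8)/(c + 3)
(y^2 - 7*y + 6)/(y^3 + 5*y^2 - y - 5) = (y - 6)/(y^2 + 6*y + 5)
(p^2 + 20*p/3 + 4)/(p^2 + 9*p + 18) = (p + 2/3)/(p + 3)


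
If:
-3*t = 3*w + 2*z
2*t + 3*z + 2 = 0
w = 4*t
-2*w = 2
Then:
No Solution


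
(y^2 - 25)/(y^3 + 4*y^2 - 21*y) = (y^2 - 25)/(y*(y^2 + 4*y - 21))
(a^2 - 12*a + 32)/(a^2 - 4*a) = (a - 8)/a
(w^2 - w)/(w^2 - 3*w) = (w - 1)/(w - 3)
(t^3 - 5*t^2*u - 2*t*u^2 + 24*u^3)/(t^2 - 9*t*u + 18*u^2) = (t^2 - 2*t*u - 8*u^2)/(t - 6*u)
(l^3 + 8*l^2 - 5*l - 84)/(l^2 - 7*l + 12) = (l^2 + 11*l + 28)/(l - 4)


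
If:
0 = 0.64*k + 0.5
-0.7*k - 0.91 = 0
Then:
No Solution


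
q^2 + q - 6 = (q - 2)*(q + 3)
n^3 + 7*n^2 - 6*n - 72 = (n - 3)*(n + 4)*(n + 6)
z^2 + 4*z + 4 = (z + 2)^2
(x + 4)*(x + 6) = x^2 + 10*x + 24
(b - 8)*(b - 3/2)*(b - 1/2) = b^3 - 10*b^2 + 67*b/4 - 6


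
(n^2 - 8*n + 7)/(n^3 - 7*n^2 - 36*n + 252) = (n - 1)/(n^2 - 36)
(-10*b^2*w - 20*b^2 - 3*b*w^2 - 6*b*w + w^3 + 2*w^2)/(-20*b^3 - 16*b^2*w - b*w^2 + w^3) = (w + 2)/(2*b + w)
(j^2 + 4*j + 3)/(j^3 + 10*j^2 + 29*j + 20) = (j + 3)/(j^2 + 9*j + 20)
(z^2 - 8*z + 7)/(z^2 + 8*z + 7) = (z^2 - 8*z + 7)/(z^2 + 8*z + 7)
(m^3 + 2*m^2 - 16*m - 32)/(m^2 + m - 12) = (m^2 - 2*m - 8)/(m - 3)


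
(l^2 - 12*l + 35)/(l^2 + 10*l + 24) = (l^2 - 12*l + 35)/(l^2 + 10*l + 24)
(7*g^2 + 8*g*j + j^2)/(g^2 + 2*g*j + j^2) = (7*g + j)/(g + j)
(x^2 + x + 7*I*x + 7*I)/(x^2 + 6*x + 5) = (x + 7*I)/(x + 5)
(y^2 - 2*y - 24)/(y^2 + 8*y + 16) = (y - 6)/(y + 4)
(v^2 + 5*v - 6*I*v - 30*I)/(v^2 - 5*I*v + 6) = (v + 5)/(v + I)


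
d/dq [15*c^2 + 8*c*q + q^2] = 8*c + 2*q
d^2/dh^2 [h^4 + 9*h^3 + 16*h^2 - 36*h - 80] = 12*h^2 + 54*h + 32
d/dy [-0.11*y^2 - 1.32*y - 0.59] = -0.22*y - 1.32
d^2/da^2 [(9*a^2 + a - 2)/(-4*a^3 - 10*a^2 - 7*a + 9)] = 4*(-72*a^6 - 24*a^5 + 414*a^4 - 535*a^3 - 939*a^2 + 183*a - 257)/(64*a^9 + 480*a^8 + 1536*a^7 + 2248*a^6 + 528*a^5 - 2742*a^4 - 2465*a^3 + 1107*a^2 + 1701*a - 729)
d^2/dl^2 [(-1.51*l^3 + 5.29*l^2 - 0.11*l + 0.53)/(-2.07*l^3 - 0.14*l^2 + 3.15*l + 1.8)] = (-1.4210854715202e-14*l^7 - 46.2094379999999*l^6 + 61.903764*l^5 - 166.506246*l^4 - 250.905032*l^3 + 68.962902*l^2 + 19.07442*l - 46.31157)/(8.869743*l^9 + 1.799658*l^8 - 40.370589*l^7 - 28.612936*l^6 + 58.303665*l^5 + 74.48301*l^4 - 6.37267499999999*l^3 - 52.2207*l^2 - 30.618*l - 5.832)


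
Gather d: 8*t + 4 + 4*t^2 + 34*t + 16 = 4*t^2 + 42*t + 20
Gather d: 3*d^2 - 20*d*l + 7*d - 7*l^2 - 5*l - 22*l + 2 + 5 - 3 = 3*d^2 + d*(7 - 20*l) - 7*l^2 - 27*l + 4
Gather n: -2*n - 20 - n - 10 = -3*n - 30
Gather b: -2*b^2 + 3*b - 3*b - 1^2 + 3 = 2 - 2*b^2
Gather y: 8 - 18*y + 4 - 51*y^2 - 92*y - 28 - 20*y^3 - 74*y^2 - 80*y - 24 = -20*y^3 - 125*y^2 - 190*y - 40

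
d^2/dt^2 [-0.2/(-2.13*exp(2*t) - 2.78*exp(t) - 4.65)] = (-(1.704*exp(t) + 0.556)*(2.13*exp(2*t) + 2.78*exp(t) + 4.65) + 0.2*(4.26*exp(t) + 2.78)*(8.52*exp(t) + 5.56)*exp(t))*exp(t)/(2.13*exp(2*t) + 2.78*exp(t) + 4.65)^3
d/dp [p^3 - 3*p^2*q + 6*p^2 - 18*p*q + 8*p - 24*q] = 3*p^2 - 6*p*q + 12*p - 18*q + 8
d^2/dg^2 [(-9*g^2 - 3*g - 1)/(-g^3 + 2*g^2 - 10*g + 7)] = 2*(9*g^6 + 9*g^5 - 282*g^4 + 587*g^3 - 210*g^2 - 165*g + 737)/(g^9 - 6*g^8 + 42*g^7 - 149*g^6 + 504*g^5 - 1104*g^4 + 1987*g^3 - 2394*g^2 + 1470*g - 343)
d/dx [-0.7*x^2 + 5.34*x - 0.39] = 5.34 - 1.4*x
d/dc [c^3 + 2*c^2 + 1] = c*(3*c + 4)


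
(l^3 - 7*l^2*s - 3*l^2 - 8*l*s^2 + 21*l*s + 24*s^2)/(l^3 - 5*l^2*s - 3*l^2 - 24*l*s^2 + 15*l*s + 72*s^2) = (l + s)/(l + 3*s)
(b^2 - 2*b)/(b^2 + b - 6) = b/(b + 3)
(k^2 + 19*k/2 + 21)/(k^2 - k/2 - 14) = (k + 6)/(k - 4)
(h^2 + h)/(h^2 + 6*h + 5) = h/(h + 5)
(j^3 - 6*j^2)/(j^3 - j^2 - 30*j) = j/(j + 5)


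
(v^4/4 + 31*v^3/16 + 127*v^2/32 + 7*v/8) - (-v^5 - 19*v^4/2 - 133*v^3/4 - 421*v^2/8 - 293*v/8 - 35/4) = v^5 + 39*v^4/4 + 563*v^3/16 + 1811*v^2/32 + 75*v/2 + 35/4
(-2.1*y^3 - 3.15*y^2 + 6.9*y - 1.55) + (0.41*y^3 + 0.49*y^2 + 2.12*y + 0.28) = -1.69*y^3 - 2.66*y^2 + 9.02*y - 1.27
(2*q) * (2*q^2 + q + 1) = 4*q^3 + 2*q^2 + 2*q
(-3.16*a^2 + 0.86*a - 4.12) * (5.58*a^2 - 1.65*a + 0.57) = -17.6328*a^4 + 10.0128*a^3 - 26.2098*a^2 + 7.2882*a - 2.3484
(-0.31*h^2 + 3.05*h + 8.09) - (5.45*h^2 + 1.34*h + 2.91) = -5.76*h^2 + 1.71*h + 5.18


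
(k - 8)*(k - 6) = k^2 - 14*k + 48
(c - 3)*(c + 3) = c^2 - 9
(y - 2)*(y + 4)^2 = y^3 + 6*y^2 - 32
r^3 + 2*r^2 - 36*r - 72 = (r - 6)*(r + 2)*(r + 6)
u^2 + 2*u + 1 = (u + 1)^2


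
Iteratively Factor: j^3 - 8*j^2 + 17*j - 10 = (j - 2)*(j^2 - 6*j + 5) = (j - 2)*(j - 1)*(j - 5)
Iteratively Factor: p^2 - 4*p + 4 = (p - 2)*(p - 2)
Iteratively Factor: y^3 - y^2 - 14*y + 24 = (y - 3)*(y^2 + 2*y - 8) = (y - 3)*(y - 2)*(y + 4)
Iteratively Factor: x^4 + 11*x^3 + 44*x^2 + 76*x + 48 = (x + 2)*(x^3 + 9*x^2 + 26*x + 24) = (x + 2)^2*(x^2 + 7*x + 12) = (x + 2)^2*(x + 3)*(x + 4)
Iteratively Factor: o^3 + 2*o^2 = (o)*(o^2 + 2*o) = o^2*(o + 2)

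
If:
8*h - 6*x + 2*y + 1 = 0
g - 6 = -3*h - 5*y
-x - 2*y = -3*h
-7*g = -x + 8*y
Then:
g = -303/586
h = 613/586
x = 1047/586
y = 198/293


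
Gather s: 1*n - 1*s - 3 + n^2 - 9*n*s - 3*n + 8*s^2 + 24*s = n^2 - 2*n + 8*s^2 + s*(23 - 9*n) - 3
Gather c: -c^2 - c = -c^2 - c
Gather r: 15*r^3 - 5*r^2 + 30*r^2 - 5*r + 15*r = 15*r^3 + 25*r^2 + 10*r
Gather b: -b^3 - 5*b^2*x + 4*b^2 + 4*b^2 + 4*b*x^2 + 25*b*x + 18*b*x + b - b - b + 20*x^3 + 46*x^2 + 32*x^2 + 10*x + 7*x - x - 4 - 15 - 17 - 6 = -b^3 + b^2*(8 - 5*x) + b*(4*x^2 + 43*x - 1) + 20*x^3 + 78*x^2 + 16*x - 42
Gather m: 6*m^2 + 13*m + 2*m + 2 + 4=6*m^2 + 15*m + 6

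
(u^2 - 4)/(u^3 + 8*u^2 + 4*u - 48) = (u + 2)/(u^2 + 10*u + 24)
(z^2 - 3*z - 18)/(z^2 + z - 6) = (z - 6)/(z - 2)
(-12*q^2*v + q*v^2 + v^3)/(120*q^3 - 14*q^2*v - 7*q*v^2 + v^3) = v*(-3*q + v)/(30*q^2 - 11*q*v + v^2)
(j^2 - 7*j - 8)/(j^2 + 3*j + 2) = (j - 8)/(j + 2)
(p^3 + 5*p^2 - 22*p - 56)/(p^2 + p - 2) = (p^2 + 3*p - 28)/(p - 1)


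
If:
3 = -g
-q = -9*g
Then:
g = -3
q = -27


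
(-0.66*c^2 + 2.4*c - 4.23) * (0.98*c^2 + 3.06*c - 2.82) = -0.6468*c^4 + 0.3324*c^3 + 5.0598*c^2 - 19.7118*c + 11.9286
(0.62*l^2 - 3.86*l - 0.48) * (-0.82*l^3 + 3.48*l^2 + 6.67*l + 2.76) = -0.5084*l^5 + 5.3228*l^4 - 8.9038*l^3 - 25.7054*l^2 - 13.8552*l - 1.3248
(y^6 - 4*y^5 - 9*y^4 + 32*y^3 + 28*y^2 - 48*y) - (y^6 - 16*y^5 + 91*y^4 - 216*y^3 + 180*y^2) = 12*y^5 - 100*y^4 + 248*y^3 - 152*y^2 - 48*y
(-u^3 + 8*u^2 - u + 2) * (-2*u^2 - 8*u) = 2*u^5 - 8*u^4 - 62*u^3 + 4*u^2 - 16*u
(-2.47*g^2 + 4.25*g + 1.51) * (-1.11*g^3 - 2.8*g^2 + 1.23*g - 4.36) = 2.7417*g^5 + 2.1985*g^4 - 16.6142*g^3 + 11.7687*g^2 - 16.6727*g - 6.5836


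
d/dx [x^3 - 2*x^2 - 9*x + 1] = 3*x^2 - 4*x - 9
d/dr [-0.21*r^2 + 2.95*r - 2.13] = 2.95 - 0.42*r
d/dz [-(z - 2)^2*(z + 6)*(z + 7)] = -4*z^3 - 27*z^2 + 12*z + 116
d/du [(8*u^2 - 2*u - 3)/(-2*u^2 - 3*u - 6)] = (-28*u^2 - 108*u + 3)/(4*u^4 + 12*u^3 + 33*u^2 + 36*u + 36)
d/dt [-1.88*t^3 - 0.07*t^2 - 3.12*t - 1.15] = -5.64*t^2 - 0.14*t - 3.12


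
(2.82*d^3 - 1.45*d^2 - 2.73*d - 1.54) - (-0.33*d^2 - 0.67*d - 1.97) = 2.82*d^3 - 1.12*d^2 - 2.06*d + 0.43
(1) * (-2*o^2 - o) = -2*o^2 - o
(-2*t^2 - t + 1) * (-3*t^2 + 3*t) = 6*t^4 - 3*t^3 - 6*t^2 + 3*t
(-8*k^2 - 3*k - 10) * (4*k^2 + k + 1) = -32*k^4 - 20*k^3 - 51*k^2 - 13*k - 10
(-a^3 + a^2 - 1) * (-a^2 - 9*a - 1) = a^5 + 8*a^4 - 8*a^3 + 9*a + 1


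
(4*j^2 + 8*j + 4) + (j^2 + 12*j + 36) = 5*j^2 + 20*j + 40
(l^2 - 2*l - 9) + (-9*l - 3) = l^2 - 11*l - 12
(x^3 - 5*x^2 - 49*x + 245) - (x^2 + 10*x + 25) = x^3 - 6*x^2 - 59*x + 220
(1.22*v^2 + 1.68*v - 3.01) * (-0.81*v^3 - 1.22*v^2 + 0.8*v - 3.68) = -0.9882*v^5 - 2.8492*v^4 + 1.3645*v^3 + 0.5266*v^2 - 8.5904*v + 11.0768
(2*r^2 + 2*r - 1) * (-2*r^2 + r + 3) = -4*r^4 - 2*r^3 + 10*r^2 + 5*r - 3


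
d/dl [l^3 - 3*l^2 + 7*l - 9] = 3*l^2 - 6*l + 7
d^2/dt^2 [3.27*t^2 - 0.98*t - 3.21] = 6.54000000000000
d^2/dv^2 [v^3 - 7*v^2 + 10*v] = 6*v - 14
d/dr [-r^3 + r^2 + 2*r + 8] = -3*r^2 + 2*r + 2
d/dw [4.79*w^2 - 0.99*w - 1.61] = 9.58*w - 0.99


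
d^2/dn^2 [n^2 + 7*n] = 2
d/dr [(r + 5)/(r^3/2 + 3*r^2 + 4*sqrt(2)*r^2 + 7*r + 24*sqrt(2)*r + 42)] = 2*(r^3 + 6*r^2 + 8*sqrt(2)*r^2 + 14*r + 48*sqrt(2)*r - (r + 5)*(3*r^2 + 12*r + 16*sqrt(2)*r + 14 + 48*sqrt(2)) + 84)/(r^3 + 6*r^2 + 8*sqrt(2)*r^2 + 14*r + 48*sqrt(2)*r + 84)^2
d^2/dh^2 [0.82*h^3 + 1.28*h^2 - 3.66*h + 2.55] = 4.92*h + 2.56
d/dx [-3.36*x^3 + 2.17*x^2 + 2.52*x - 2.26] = -10.08*x^2 + 4.34*x + 2.52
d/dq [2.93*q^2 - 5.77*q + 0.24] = 5.86*q - 5.77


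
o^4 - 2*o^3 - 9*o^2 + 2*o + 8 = (o - 4)*(o - 1)*(o + 1)*(o + 2)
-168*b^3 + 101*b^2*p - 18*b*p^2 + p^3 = (-8*b + p)*(-7*b + p)*(-3*b + p)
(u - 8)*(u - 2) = u^2 - 10*u + 16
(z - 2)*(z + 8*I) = z^2 - 2*z + 8*I*z - 16*I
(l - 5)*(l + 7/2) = l^2 - 3*l/2 - 35/2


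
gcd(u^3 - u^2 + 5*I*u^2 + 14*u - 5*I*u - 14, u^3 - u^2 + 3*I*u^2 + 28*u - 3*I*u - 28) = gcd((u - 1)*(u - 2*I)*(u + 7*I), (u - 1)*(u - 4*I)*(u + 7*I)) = u^2 + u*(-1 + 7*I) - 7*I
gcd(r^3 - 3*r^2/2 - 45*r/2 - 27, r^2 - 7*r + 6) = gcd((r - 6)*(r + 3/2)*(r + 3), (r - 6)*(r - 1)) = r - 6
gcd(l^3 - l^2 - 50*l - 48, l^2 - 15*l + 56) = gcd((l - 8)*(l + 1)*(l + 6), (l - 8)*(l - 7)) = l - 8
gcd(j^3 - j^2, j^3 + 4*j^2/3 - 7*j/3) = j^2 - j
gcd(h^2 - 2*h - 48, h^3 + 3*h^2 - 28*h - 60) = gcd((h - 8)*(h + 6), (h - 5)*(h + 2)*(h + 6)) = h + 6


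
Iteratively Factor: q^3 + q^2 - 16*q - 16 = (q + 1)*(q^2 - 16) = (q + 1)*(q + 4)*(q - 4)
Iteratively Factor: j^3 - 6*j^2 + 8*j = (j - 4)*(j^2 - 2*j) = j*(j - 4)*(j - 2)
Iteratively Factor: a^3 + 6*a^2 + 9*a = (a)*(a^2 + 6*a + 9) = a*(a + 3)*(a + 3)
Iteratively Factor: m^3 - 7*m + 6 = (m - 2)*(m^2 + 2*m - 3) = (m - 2)*(m + 3)*(m - 1)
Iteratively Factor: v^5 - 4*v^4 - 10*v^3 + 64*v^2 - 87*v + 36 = (v - 3)*(v^4 - v^3 - 13*v^2 + 25*v - 12) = (v - 3)*(v - 1)*(v^3 - 13*v + 12) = (v - 3)^2*(v - 1)*(v^2 + 3*v - 4) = (v - 3)^2*(v - 1)^2*(v + 4)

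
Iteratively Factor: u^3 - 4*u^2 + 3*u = (u)*(u^2 - 4*u + 3) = u*(u - 3)*(u - 1)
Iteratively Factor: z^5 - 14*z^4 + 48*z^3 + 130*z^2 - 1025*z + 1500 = (z - 5)*(z^4 - 9*z^3 + 3*z^2 + 145*z - 300) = (z - 5)^2*(z^3 - 4*z^2 - 17*z + 60) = (z - 5)^3*(z^2 + z - 12) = (z - 5)^3*(z - 3)*(z + 4)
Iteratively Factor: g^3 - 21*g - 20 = (g + 1)*(g^2 - g - 20) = (g + 1)*(g + 4)*(g - 5)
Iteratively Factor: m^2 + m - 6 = (m - 2)*(m + 3)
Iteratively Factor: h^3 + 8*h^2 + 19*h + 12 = (h + 4)*(h^2 + 4*h + 3) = (h + 1)*(h + 4)*(h + 3)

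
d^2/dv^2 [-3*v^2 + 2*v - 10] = -6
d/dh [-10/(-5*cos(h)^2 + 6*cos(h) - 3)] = 20*(5*cos(h) - 3)*sin(h)/(5*cos(h)^2 - 6*cos(h) + 3)^2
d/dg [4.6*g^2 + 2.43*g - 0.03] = 9.2*g + 2.43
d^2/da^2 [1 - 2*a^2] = -4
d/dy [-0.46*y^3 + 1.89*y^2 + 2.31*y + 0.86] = -1.38*y^2 + 3.78*y + 2.31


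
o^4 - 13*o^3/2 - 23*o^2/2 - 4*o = o*(o - 8)*(o + 1/2)*(o + 1)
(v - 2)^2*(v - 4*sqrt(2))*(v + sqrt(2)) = v^4 - 3*sqrt(2)*v^3 - 4*v^3 - 4*v^2 + 12*sqrt(2)*v^2 - 12*sqrt(2)*v + 32*v - 32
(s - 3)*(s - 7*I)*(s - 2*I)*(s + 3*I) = s^4 - 3*s^3 - 6*I*s^3 + 13*s^2 + 18*I*s^2 - 39*s - 42*I*s + 126*I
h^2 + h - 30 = (h - 5)*(h + 6)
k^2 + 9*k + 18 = (k + 3)*(k + 6)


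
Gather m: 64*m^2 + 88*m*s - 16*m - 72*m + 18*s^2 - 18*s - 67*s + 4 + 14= 64*m^2 + m*(88*s - 88) + 18*s^2 - 85*s + 18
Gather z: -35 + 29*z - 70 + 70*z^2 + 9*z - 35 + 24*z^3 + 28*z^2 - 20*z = 24*z^3 + 98*z^2 + 18*z - 140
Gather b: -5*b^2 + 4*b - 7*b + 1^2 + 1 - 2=-5*b^2 - 3*b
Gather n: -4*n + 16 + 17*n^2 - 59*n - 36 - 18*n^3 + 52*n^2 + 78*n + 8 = -18*n^3 + 69*n^2 + 15*n - 12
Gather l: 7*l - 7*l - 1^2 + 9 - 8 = 0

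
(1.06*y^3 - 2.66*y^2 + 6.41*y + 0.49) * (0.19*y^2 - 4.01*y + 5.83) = 0.2014*y^5 - 4.756*y^4 + 18.0643*y^3 - 41.1188*y^2 + 35.4054*y + 2.8567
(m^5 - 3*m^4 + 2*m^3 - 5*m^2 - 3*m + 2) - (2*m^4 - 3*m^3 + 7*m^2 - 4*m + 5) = m^5 - 5*m^4 + 5*m^3 - 12*m^2 + m - 3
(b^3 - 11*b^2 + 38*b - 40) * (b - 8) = b^4 - 19*b^3 + 126*b^2 - 344*b + 320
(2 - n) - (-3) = 5 - n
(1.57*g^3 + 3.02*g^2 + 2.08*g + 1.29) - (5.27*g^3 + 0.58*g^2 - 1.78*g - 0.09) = -3.7*g^3 + 2.44*g^2 + 3.86*g + 1.38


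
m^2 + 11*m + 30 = (m + 5)*(m + 6)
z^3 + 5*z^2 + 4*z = z*(z + 1)*(z + 4)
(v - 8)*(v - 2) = v^2 - 10*v + 16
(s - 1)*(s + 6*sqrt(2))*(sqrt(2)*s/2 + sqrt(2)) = sqrt(2)*s^3/2 + sqrt(2)*s^2/2 + 6*s^2 - sqrt(2)*s + 6*s - 12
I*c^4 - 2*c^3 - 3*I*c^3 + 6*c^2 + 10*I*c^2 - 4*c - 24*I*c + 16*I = (c - 2)*(c - 2*I)*(c + 4*I)*(I*c - I)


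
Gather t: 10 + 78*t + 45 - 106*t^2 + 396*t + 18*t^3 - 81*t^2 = 18*t^3 - 187*t^2 + 474*t + 55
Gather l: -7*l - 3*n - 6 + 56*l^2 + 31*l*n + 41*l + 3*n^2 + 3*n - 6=56*l^2 + l*(31*n + 34) + 3*n^2 - 12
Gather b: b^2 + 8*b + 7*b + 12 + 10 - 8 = b^2 + 15*b + 14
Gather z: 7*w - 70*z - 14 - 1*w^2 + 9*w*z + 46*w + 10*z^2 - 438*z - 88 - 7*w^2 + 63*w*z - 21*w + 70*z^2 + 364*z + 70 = -8*w^2 + 32*w + 80*z^2 + z*(72*w - 144) - 32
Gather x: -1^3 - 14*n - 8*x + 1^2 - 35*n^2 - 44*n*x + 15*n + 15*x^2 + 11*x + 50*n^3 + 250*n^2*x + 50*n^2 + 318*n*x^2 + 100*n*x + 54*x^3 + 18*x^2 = 50*n^3 + 15*n^2 + n + 54*x^3 + x^2*(318*n + 33) + x*(250*n^2 + 56*n + 3)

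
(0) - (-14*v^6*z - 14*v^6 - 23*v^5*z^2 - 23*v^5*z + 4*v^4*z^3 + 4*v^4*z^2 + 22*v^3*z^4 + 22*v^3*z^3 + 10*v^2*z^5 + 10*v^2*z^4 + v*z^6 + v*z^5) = 14*v^6*z + 14*v^6 + 23*v^5*z^2 + 23*v^5*z - 4*v^4*z^3 - 4*v^4*z^2 - 22*v^3*z^4 - 22*v^3*z^3 - 10*v^2*z^5 - 10*v^2*z^4 - v*z^6 - v*z^5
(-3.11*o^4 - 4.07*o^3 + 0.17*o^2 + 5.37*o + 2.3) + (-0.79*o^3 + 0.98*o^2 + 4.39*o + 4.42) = -3.11*o^4 - 4.86*o^3 + 1.15*o^2 + 9.76*o + 6.72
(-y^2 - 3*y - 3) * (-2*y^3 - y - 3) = 2*y^5 + 6*y^4 + 7*y^3 + 6*y^2 + 12*y + 9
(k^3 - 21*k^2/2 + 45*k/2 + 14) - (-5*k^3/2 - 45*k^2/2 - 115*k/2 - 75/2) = 7*k^3/2 + 12*k^2 + 80*k + 103/2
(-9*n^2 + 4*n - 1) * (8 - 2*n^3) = 18*n^5 - 8*n^4 + 2*n^3 - 72*n^2 + 32*n - 8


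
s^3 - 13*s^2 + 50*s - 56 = (s - 7)*(s - 4)*(s - 2)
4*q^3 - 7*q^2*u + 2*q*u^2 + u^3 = (-q + u)^2*(4*q + u)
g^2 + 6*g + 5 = (g + 1)*(g + 5)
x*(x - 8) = x^2 - 8*x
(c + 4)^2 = c^2 + 8*c + 16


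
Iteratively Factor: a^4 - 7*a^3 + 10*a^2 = (a - 2)*(a^3 - 5*a^2) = (a - 5)*(a - 2)*(a^2) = a*(a - 5)*(a - 2)*(a)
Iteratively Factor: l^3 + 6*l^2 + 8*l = (l + 4)*(l^2 + 2*l) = l*(l + 4)*(l + 2)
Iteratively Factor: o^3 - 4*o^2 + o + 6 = (o - 2)*(o^2 - 2*o - 3) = (o - 3)*(o - 2)*(o + 1)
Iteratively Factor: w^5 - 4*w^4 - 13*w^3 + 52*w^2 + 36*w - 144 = (w - 3)*(w^4 - w^3 - 16*w^2 + 4*w + 48) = (w - 3)*(w + 2)*(w^3 - 3*w^2 - 10*w + 24) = (w - 3)*(w - 2)*(w + 2)*(w^2 - w - 12) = (w - 3)*(w - 2)*(w + 2)*(w + 3)*(w - 4)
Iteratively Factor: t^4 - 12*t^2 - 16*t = (t - 4)*(t^3 + 4*t^2 + 4*t) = (t - 4)*(t + 2)*(t^2 + 2*t) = (t - 4)*(t + 2)^2*(t)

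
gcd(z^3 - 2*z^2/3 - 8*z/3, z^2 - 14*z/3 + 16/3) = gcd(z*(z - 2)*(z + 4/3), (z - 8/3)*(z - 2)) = z - 2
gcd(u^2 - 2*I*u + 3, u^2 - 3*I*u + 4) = u + I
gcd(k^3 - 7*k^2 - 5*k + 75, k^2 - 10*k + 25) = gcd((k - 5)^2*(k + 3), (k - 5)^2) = k^2 - 10*k + 25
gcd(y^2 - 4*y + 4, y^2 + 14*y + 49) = 1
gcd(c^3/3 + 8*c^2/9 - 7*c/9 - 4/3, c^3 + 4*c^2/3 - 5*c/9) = 1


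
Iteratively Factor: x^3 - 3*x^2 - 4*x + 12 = (x - 2)*(x^2 - x - 6) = (x - 2)*(x + 2)*(x - 3)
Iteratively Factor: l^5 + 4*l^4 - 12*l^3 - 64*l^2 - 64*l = (l)*(l^4 + 4*l^3 - 12*l^2 - 64*l - 64) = l*(l + 2)*(l^3 + 2*l^2 - 16*l - 32) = l*(l + 2)*(l + 4)*(l^2 - 2*l - 8) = l*(l + 2)^2*(l + 4)*(l - 4)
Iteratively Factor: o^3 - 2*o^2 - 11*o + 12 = (o - 1)*(o^2 - o - 12) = (o - 1)*(o + 3)*(o - 4)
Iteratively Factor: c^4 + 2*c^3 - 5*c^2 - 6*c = (c + 3)*(c^3 - c^2 - 2*c) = (c - 2)*(c + 3)*(c^2 + c) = c*(c - 2)*(c + 3)*(c + 1)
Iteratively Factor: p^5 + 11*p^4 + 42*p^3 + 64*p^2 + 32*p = (p + 4)*(p^4 + 7*p^3 + 14*p^2 + 8*p) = (p + 1)*(p + 4)*(p^3 + 6*p^2 + 8*p) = p*(p + 1)*(p + 4)*(p^2 + 6*p + 8) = p*(p + 1)*(p + 4)^2*(p + 2)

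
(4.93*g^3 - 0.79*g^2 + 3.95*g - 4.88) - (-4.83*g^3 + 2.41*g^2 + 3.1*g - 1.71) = 9.76*g^3 - 3.2*g^2 + 0.85*g - 3.17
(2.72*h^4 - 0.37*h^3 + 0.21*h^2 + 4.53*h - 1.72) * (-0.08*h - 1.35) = -0.2176*h^5 - 3.6424*h^4 + 0.4827*h^3 - 0.6459*h^2 - 5.9779*h + 2.322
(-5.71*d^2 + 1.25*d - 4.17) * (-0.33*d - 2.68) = 1.8843*d^3 + 14.8903*d^2 - 1.9739*d + 11.1756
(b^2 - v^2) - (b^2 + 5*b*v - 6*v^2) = -5*b*v + 5*v^2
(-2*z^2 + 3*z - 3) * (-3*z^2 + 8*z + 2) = 6*z^4 - 25*z^3 + 29*z^2 - 18*z - 6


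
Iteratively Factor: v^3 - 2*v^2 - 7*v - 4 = (v + 1)*(v^2 - 3*v - 4) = (v - 4)*(v + 1)*(v + 1)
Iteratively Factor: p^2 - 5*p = (p - 5)*(p)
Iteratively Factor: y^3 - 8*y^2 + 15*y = (y - 5)*(y^2 - 3*y) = y*(y - 5)*(y - 3)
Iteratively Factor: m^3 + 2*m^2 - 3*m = (m + 3)*(m^2 - m) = (m - 1)*(m + 3)*(m)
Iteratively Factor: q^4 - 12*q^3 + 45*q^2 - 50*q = (q - 5)*(q^3 - 7*q^2 + 10*q) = (q - 5)^2*(q^2 - 2*q) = q*(q - 5)^2*(q - 2)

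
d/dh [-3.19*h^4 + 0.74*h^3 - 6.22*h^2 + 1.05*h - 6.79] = -12.76*h^3 + 2.22*h^2 - 12.44*h + 1.05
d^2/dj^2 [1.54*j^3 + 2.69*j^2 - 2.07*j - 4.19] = 9.24*j + 5.38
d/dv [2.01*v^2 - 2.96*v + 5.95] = 4.02*v - 2.96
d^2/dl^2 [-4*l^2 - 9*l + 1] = -8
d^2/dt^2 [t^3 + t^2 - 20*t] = 6*t + 2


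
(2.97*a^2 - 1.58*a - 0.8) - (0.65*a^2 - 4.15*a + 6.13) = 2.32*a^2 + 2.57*a - 6.93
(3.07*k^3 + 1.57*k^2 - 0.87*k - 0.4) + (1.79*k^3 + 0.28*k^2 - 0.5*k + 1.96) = 4.86*k^3 + 1.85*k^2 - 1.37*k + 1.56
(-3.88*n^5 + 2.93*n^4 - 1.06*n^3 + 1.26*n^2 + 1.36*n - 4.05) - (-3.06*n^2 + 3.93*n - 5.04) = -3.88*n^5 + 2.93*n^4 - 1.06*n^3 + 4.32*n^2 - 2.57*n + 0.99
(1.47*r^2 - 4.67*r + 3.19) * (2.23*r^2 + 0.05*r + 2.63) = 3.2781*r^4 - 10.3406*r^3 + 10.7463*r^2 - 12.1226*r + 8.3897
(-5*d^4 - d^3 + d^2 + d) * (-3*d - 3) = 15*d^5 + 18*d^4 - 6*d^2 - 3*d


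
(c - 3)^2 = c^2 - 6*c + 9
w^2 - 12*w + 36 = (w - 6)^2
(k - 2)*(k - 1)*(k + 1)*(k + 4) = k^4 + 2*k^3 - 9*k^2 - 2*k + 8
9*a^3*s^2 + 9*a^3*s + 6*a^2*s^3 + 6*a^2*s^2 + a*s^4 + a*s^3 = s*(3*a + s)^2*(a*s + a)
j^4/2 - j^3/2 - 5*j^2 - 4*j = j*(j/2 + 1/2)*(j - 4)*(j + 2)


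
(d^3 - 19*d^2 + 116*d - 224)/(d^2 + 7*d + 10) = (d^3 - 19*d^2 + 116*d - 224)/(d^2 + 7*d + 10)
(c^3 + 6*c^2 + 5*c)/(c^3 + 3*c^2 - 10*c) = (c + 1)/(c - 2)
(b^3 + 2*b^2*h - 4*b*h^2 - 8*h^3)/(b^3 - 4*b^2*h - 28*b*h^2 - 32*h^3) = (b - 2*h)/(b - 8*h)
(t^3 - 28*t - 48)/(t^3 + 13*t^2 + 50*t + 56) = (t - 6)/(t + 7)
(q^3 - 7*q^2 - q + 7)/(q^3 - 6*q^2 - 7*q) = (q - 1)/q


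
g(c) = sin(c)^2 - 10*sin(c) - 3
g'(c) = 2*sin(c)*cos(c) - 10*cos(c)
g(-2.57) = 2.70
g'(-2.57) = 9.32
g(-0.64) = 3.33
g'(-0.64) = -8.98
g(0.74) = -9.29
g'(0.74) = -6.39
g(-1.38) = 7.78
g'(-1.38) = -2.27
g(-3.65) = -7.63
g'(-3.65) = 7.88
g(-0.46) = 1.64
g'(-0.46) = -9.76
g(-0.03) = -2.70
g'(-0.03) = -10.06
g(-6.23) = -3.53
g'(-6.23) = -9.88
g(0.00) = -3.00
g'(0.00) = -10.00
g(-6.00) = -5.72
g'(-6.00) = -9.07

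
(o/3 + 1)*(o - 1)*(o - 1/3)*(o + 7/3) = o^4/3 + 4*o^3/3 + 2*o^2/27 - 68*o/27 + 7/9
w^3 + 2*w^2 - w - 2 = (w - 1)*(w + 1)*(w + 2)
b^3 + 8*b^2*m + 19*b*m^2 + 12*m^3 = (b + m)*(b + 3*m)*(b + 4*m)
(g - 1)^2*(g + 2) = g^3 - 3*g + 2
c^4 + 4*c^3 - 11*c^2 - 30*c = c*(c - 3)*(c + 2)*(c + 5)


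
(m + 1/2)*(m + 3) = m^2 + 7*m/2 + 3/2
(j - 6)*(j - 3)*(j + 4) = j^3 - 5*j^2 - 18*j + 72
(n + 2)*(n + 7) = n^2 + 9*n + 14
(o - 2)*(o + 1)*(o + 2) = o^3 + o^2 - 4*o - 4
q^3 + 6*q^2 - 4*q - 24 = (q - 2)*(q + 2)*(q + 6)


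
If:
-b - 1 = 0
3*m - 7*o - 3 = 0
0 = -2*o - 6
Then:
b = -1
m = -6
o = -3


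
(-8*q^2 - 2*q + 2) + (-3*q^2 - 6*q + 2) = -11*q^2 - 8*q + 4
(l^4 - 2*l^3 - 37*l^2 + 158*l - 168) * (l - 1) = l^5 - 3*l^4 - 35*l^3 + 195*l^2 - 326*l + 168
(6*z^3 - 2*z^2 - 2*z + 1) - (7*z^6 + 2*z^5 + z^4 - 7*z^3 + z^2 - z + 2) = -7*z^6 - 2*z^5 - z^4 + 13*z^3 - 3*z^2 - z - 1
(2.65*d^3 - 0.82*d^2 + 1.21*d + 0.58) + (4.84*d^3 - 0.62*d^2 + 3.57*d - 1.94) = 7.49*d^3 - 1.44*d^2 + 4.78*d - 1.36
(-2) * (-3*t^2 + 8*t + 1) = 6*t^2 - 16*t - 2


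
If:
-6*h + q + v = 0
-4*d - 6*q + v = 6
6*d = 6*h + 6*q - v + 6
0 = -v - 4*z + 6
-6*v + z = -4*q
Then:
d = -51/376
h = -85/376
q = -183/188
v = -18/47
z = 75/47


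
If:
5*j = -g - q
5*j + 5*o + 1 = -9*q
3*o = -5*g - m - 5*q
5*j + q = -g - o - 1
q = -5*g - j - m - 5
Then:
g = 236/29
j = -56/29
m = -1313/29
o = -1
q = 44/29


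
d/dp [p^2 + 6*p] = 2*p + 6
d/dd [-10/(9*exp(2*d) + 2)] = 180*exp(2*d)/(9*exp(2*d) + 2)^2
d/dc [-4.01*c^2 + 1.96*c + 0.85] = 1.96 - 8.02*c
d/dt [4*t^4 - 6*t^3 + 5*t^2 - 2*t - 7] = 16*t^3 - 18*t^2 + 10*t - 2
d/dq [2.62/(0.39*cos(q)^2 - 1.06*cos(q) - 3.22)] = (2.0436*cos(q) - 2.7772)*sin(q)/(-0.39*cos(q)^2 + 1.06*cos(q) + 3.22)^2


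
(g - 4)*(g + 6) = g^2 + 2*g - 24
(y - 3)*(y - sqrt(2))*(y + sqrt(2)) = y^3 - 3*y^2 - 2*y + 6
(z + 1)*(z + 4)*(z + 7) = z^3 + 12*z^2 + 39*z + 28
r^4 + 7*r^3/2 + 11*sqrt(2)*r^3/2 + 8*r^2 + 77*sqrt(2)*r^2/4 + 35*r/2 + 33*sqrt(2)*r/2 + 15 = (r + 3/2)*(r + 2)*(r + sqrt(2)/2)*(r + 5*sqrt(2))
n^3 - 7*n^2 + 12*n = n*(n - 4)*(n - 3)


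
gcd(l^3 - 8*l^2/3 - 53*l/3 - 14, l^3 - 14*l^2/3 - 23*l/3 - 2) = l^2 - 5*l - 6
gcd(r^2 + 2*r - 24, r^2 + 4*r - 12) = r + 6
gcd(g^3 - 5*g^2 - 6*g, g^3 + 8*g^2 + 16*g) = g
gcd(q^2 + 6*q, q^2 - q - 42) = q + 6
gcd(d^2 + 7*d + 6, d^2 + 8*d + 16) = 1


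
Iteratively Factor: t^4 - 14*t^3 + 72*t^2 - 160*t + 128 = (t - 2)*(t^3 - 12*t^2 + 48*t - 64) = (t - 4)*(t - 2)*(t^2 - 8*t + 16) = (t - 4)^2*(t - 2)*(t - 4)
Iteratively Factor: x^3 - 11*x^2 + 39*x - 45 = (x - 3)*(x^2 - 8*x + 15) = (x - 3)^2*(x - 5)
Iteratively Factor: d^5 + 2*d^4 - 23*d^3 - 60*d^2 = (d)*(d^4 + 2*d^3 - 23*d^2 - 60*d) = d*(d + 4)*(d^3 - 2*d^2 - 15*d) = d^2*(d + 4)*(d^2 - 2*d - 15) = d^2*(d - 5)*(d + 4)*(d + 3)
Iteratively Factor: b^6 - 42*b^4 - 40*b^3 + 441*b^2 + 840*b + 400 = (b + 4)*(b^5 - 4*b^4 - 26*b^3 + 64*b^2 + 185*b + 100) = (b - 5)*(b + 4)*(b^4 + b^3 - 21*b^2 - 41*b - 20) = (b - 5)*(b + 1)*(b + 4)*(b^3 - 21*b - 20) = (b - 5)^2*(b + 1)*(b + 4)*(b^2 + 5*b + 4) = (b - 5)^2*(b + 1)^2*(b + 4)*(b + 4)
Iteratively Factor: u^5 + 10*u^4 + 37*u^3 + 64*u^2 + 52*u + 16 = (u + 1)*(u^4 + 9*u^3 + 28*u^2 + 36*u + 16) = (u + 1)^2*(u^3 + 8*u^2 + 20*u + 16) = (u + 1)^2*(u + 2)*(u^2 + 6*u + 8) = (u + 1)^2*(u + 2)^2*(u + 4)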